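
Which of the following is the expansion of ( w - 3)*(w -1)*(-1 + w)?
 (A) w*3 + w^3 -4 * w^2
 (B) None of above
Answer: B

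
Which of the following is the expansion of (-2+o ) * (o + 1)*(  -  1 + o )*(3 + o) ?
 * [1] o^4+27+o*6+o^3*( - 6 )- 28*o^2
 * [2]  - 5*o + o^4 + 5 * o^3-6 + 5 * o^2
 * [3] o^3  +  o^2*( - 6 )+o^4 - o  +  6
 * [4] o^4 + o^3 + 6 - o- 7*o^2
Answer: 4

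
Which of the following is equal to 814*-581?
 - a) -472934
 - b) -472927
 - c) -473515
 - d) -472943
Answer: a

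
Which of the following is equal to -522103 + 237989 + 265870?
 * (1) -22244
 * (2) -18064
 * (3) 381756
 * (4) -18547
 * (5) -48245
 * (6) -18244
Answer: 6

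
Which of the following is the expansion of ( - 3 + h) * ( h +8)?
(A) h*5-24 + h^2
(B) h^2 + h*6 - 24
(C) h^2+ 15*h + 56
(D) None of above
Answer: A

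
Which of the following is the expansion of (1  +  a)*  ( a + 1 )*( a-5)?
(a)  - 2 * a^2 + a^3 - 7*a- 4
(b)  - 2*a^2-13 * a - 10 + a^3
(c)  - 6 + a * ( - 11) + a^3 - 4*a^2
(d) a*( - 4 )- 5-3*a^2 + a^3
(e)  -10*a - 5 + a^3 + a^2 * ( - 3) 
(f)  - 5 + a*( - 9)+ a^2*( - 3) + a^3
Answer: f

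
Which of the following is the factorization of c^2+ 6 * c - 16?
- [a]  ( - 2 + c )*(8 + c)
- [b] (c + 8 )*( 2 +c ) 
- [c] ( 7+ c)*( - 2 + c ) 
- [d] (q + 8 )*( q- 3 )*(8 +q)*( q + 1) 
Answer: a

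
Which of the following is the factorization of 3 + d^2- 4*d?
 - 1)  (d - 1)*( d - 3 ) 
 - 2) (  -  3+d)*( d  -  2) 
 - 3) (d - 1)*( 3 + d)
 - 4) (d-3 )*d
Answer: 1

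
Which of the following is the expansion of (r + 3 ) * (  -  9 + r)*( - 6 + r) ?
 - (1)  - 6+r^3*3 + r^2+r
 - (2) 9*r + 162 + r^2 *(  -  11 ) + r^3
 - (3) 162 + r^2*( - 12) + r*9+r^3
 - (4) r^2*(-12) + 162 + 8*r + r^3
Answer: 3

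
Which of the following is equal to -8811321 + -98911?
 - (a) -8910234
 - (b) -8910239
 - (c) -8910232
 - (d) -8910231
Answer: c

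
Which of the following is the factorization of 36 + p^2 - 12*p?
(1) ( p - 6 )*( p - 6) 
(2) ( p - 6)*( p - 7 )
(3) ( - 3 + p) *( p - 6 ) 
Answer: 1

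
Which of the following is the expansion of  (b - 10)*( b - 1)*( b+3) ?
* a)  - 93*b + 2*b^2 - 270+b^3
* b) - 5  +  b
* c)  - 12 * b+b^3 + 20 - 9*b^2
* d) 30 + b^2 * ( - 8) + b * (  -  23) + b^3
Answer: d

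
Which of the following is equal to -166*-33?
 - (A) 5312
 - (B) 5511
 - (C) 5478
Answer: C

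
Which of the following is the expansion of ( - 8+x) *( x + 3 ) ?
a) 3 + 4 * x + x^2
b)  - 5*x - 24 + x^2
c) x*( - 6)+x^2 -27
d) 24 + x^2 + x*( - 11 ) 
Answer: b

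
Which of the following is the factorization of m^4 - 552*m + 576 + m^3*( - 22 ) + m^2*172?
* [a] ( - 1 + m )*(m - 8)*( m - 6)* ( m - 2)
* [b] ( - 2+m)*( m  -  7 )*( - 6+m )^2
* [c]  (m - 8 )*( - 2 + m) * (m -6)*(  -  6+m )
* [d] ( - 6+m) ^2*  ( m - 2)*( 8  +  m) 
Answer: c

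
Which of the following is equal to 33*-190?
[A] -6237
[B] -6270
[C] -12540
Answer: B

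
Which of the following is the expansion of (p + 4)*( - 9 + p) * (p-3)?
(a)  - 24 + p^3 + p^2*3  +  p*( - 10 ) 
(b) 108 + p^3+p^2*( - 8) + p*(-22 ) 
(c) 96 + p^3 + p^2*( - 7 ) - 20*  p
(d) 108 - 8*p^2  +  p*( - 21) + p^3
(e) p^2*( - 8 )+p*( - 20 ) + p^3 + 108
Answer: d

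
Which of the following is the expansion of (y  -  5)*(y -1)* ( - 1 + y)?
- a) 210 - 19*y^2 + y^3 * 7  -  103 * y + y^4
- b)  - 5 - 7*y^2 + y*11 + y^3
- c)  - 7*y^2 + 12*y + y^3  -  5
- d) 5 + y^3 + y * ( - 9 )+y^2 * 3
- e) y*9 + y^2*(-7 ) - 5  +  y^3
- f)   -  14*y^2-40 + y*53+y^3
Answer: b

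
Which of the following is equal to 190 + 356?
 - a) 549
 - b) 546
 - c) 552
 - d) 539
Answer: b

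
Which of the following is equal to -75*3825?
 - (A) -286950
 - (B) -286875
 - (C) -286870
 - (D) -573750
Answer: B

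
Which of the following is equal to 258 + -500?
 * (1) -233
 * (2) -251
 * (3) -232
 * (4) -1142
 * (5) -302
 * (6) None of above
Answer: 6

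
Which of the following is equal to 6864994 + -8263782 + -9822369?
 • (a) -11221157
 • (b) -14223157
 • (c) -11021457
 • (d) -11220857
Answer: a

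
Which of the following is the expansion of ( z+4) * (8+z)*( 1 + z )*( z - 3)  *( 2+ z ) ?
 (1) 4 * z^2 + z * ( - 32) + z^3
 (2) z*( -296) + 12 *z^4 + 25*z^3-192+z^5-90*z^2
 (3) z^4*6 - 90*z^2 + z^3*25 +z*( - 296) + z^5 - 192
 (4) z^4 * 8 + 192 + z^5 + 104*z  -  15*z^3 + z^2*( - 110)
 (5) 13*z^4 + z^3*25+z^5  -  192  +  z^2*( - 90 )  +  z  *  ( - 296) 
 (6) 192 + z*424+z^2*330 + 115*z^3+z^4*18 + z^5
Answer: 2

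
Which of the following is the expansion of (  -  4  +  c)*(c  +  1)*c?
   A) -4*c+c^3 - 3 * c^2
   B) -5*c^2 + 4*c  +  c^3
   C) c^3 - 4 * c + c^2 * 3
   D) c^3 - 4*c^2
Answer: A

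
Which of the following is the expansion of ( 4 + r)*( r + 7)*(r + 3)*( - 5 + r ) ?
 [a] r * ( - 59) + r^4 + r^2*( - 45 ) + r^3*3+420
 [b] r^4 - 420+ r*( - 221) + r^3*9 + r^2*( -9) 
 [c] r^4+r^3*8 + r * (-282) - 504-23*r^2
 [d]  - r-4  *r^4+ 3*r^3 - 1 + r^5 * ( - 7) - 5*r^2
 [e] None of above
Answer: b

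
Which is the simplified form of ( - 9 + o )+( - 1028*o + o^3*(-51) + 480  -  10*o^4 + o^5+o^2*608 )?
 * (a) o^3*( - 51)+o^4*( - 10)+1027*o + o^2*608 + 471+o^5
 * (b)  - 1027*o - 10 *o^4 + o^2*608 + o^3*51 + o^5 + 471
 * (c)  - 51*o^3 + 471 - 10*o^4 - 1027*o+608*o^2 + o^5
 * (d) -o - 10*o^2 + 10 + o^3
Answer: c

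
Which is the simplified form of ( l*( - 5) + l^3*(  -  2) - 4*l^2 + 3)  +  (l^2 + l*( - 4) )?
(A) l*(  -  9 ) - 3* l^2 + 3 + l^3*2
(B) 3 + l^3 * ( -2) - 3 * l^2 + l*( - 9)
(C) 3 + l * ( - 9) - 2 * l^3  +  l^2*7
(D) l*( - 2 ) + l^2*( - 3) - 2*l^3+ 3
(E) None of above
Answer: B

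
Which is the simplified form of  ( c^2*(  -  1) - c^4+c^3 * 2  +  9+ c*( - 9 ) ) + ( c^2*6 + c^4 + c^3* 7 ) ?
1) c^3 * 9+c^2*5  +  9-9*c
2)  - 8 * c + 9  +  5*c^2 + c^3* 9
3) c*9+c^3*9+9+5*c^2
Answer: 1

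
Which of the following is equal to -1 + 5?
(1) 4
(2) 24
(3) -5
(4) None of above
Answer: 1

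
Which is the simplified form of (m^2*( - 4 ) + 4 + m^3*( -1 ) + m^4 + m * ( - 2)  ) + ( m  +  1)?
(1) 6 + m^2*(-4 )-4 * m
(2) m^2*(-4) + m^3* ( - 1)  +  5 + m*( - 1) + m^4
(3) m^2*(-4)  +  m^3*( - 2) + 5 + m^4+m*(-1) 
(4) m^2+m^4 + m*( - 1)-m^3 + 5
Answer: 2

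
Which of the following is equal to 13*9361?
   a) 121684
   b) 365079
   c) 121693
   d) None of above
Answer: c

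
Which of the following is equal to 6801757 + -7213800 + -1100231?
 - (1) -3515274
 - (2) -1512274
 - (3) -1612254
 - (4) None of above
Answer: 2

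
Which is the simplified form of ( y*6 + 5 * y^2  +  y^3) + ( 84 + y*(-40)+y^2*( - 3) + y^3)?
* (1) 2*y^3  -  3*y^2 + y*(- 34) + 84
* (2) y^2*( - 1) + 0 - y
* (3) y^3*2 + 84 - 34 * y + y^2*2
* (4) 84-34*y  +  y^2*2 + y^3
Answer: 3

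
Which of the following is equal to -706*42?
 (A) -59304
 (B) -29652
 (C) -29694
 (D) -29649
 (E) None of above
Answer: B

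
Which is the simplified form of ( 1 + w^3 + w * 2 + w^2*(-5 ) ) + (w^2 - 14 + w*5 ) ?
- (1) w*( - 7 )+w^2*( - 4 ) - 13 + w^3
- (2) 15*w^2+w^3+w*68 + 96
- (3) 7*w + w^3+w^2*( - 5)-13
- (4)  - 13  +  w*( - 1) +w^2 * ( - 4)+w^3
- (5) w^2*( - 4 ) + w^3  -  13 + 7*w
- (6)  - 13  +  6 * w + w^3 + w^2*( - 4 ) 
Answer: 5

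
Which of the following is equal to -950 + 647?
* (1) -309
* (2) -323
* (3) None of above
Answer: 3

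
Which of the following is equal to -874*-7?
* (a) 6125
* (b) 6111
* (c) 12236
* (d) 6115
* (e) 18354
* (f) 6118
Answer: f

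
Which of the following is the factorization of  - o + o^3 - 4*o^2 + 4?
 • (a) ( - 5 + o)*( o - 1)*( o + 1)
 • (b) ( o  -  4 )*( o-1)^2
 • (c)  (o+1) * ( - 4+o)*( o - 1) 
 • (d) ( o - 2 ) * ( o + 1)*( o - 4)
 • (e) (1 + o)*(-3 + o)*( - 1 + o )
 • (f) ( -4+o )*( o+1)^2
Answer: c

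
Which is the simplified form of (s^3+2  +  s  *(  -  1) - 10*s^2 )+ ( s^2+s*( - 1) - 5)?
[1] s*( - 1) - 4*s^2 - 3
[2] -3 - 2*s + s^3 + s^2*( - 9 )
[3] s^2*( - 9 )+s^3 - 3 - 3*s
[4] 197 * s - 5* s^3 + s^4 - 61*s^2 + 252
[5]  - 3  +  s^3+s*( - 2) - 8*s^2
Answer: 2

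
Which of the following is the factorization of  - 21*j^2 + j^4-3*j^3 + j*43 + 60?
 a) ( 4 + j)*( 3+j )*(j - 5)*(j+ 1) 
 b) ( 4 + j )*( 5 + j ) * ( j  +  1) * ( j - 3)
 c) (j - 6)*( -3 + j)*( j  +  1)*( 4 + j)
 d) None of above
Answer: d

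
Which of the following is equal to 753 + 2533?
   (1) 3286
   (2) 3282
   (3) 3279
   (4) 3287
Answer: 1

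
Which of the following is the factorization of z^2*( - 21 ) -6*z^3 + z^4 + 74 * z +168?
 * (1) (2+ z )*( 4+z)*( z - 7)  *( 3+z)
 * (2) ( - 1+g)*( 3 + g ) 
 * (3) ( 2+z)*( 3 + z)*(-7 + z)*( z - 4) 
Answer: 3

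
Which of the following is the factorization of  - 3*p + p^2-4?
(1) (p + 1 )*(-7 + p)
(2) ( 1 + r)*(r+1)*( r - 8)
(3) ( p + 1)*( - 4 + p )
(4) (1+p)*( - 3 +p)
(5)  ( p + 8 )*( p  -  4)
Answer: 3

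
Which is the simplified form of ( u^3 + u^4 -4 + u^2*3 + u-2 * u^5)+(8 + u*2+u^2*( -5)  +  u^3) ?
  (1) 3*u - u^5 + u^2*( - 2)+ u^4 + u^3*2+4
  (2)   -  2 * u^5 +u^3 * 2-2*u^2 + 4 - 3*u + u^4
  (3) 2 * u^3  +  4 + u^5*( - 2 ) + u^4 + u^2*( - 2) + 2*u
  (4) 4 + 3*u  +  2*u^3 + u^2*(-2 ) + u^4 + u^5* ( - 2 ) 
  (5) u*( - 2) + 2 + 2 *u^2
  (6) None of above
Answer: 4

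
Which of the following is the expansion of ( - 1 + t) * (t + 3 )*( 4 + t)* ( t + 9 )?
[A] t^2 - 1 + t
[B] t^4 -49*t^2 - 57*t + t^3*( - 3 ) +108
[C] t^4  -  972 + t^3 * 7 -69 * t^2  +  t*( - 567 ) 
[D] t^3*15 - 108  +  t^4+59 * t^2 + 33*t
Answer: D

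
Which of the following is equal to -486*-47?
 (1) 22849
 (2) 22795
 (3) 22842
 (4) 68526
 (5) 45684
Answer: 3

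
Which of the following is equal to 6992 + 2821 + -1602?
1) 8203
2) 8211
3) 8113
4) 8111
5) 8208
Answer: 2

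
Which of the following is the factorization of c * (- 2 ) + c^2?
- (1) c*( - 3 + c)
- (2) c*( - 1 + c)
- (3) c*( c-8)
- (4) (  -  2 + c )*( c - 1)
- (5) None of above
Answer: 5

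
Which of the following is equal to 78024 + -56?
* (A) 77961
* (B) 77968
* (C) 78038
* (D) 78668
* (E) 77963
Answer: B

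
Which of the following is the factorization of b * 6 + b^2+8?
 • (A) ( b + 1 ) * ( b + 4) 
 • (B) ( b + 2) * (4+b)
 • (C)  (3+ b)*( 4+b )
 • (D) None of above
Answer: B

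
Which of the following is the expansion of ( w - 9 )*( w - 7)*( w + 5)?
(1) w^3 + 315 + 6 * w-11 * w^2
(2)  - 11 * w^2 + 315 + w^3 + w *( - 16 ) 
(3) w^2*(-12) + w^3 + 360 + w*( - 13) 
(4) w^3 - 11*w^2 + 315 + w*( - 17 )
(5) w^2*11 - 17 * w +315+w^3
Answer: 4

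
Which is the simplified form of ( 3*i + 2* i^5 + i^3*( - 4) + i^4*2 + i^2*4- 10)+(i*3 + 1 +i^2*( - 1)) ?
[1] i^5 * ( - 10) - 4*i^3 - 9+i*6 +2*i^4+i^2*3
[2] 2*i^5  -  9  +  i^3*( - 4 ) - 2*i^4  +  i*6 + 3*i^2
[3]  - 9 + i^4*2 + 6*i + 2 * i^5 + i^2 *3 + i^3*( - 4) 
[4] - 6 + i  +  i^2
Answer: 3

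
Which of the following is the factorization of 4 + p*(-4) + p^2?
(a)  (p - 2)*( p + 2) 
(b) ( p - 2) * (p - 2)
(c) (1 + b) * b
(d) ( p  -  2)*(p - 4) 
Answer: b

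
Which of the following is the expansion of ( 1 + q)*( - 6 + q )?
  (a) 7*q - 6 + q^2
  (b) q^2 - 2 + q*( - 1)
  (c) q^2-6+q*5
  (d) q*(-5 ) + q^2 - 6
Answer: d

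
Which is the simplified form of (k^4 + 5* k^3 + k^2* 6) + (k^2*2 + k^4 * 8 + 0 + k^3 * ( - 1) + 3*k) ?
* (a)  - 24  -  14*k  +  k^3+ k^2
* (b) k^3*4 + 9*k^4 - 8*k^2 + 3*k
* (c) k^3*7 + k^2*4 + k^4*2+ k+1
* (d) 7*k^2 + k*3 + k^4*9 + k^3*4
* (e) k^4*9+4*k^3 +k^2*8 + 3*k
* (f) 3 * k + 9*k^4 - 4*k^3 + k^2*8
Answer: e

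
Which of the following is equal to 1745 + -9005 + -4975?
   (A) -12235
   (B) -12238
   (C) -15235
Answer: A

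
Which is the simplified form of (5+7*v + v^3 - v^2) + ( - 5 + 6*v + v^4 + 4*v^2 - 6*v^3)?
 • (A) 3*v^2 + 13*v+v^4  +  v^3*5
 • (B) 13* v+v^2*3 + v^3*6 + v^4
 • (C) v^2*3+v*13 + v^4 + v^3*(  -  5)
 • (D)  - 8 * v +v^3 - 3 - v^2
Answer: C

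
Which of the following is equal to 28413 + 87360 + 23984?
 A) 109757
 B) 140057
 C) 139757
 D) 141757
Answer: C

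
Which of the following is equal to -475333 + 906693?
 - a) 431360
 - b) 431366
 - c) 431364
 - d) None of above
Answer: a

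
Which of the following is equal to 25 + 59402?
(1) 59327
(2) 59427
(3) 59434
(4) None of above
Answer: 2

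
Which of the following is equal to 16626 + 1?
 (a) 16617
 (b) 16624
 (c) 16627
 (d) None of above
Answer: c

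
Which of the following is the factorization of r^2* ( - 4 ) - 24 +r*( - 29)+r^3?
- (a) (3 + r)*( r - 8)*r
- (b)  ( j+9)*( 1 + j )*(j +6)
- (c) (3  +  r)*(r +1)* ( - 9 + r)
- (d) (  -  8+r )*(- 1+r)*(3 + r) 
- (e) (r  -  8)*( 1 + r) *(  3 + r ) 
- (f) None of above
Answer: e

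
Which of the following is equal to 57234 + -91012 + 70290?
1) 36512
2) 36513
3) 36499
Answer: 1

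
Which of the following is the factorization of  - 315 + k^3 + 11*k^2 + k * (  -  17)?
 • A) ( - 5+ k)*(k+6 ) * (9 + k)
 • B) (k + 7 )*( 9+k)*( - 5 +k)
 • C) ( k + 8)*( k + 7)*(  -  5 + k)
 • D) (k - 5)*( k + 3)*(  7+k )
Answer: B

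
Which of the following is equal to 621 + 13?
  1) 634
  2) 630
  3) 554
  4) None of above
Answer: 1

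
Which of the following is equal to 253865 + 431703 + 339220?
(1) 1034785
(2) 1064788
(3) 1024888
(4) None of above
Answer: 4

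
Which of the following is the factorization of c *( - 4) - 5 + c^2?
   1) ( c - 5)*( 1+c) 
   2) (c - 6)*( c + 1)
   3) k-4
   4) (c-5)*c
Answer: 1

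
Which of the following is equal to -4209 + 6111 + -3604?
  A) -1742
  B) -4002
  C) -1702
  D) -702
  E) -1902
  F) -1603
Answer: C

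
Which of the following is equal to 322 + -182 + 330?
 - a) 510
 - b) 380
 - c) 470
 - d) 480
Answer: c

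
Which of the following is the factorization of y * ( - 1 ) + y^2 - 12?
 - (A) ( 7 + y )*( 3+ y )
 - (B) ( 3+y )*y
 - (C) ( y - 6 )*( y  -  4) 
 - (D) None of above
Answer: D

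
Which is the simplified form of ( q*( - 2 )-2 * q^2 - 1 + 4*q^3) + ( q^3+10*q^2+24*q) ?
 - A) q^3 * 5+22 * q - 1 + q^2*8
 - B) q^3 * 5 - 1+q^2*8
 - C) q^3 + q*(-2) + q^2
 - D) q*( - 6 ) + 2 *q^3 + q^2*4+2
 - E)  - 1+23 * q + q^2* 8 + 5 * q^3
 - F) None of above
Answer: A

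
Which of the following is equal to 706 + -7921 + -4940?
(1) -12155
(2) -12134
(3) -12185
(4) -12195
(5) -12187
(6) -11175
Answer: 1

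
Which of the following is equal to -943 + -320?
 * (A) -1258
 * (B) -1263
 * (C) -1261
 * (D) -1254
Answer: B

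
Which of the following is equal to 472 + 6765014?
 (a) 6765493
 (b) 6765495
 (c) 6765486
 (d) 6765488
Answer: c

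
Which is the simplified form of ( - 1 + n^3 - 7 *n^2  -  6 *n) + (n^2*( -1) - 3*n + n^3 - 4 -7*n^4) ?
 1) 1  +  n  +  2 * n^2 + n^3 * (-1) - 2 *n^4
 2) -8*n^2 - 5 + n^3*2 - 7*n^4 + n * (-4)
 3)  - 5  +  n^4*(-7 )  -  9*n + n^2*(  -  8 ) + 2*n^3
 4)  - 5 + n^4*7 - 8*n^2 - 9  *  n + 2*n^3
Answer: 3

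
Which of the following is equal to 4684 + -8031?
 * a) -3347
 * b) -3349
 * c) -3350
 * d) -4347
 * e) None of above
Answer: a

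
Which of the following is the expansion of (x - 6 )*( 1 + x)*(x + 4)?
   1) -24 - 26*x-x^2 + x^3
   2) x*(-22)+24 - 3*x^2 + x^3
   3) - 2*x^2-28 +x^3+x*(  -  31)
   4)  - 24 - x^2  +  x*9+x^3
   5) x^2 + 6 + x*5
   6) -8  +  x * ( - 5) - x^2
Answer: 1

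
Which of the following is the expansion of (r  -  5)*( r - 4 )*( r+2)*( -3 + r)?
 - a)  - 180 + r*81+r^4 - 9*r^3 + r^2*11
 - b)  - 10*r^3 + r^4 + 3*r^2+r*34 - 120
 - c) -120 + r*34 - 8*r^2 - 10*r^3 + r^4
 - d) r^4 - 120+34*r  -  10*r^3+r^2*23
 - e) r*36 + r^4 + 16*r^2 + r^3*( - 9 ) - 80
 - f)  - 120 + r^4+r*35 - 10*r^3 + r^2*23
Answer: d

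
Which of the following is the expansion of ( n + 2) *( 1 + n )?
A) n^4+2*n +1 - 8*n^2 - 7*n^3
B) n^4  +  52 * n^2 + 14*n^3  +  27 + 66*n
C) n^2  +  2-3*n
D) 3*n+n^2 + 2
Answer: D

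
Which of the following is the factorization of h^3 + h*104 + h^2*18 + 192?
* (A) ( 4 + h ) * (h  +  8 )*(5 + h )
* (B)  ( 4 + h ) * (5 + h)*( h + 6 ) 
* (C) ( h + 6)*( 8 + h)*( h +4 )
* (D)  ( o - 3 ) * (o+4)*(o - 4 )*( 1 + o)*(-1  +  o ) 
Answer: C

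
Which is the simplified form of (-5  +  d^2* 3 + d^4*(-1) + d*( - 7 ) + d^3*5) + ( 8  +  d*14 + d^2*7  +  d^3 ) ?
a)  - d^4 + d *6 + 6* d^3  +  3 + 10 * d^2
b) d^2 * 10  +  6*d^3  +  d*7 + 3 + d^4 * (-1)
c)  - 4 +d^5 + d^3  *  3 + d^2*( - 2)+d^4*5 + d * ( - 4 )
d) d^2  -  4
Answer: b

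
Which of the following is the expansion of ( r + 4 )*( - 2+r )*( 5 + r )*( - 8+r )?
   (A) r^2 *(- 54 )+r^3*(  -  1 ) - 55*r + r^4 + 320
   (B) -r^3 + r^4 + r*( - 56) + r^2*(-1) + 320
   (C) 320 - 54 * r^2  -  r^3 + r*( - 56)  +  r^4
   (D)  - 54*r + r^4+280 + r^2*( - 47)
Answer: C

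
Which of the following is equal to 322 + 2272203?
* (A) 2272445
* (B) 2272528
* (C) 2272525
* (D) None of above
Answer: C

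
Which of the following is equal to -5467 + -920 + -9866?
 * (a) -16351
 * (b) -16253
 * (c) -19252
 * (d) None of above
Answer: b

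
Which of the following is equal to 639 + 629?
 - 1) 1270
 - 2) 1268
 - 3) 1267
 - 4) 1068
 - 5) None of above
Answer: 2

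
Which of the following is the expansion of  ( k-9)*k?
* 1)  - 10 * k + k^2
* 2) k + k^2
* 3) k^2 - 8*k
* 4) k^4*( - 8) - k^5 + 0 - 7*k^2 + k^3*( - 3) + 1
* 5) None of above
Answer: 5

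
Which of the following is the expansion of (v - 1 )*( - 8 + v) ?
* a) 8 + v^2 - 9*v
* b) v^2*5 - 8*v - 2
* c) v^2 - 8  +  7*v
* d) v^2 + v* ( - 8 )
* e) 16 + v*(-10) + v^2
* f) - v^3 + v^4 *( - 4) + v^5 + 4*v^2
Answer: a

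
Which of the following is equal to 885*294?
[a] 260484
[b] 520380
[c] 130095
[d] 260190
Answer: d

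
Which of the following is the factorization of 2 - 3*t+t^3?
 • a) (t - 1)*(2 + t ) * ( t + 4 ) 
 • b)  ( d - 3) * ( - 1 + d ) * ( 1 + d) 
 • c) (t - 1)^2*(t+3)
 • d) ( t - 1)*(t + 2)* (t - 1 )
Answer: d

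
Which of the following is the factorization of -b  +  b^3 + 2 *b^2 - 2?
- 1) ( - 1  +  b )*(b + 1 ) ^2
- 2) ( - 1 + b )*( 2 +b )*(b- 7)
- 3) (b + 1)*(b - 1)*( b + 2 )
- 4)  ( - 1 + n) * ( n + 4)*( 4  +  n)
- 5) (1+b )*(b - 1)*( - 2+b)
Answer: 3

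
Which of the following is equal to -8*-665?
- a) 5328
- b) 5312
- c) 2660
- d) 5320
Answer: d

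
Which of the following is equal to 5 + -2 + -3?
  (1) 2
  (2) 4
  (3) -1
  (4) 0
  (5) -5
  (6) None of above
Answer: 4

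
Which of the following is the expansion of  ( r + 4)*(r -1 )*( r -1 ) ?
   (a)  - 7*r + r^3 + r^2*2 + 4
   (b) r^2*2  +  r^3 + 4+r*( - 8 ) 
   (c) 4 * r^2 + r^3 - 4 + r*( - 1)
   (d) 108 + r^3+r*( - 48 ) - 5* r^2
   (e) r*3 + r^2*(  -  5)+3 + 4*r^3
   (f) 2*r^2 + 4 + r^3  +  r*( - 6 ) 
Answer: a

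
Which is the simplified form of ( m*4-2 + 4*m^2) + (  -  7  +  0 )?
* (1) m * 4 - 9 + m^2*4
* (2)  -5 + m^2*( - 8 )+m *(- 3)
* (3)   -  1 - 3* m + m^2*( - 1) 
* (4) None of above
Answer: 1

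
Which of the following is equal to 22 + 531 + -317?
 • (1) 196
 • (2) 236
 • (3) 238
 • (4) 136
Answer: 2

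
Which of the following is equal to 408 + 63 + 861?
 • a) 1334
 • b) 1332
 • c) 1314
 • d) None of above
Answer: b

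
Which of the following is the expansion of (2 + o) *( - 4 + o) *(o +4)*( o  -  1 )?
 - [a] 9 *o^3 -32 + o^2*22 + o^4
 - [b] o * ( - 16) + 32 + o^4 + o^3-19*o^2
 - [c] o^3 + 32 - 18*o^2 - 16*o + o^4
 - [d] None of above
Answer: c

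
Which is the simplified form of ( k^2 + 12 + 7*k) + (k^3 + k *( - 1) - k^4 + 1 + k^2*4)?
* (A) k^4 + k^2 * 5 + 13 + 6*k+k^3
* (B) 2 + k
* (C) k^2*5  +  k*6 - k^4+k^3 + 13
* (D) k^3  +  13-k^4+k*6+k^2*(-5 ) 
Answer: C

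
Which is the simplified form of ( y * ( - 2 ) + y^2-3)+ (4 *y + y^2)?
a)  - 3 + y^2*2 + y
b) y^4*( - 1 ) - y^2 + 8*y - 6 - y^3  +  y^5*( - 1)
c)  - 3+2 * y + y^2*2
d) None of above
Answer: c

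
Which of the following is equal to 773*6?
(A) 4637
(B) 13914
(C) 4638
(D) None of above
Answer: C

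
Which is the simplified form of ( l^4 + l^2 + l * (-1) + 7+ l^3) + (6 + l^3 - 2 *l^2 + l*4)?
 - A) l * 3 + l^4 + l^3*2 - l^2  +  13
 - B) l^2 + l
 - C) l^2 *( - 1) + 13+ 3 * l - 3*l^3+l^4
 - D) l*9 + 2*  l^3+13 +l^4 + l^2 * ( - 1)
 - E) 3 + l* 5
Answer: A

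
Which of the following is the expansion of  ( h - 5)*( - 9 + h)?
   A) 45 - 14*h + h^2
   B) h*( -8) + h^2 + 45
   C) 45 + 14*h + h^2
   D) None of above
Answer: A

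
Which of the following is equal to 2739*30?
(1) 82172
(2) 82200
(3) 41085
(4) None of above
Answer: 4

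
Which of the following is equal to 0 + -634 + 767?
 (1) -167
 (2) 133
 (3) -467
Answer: 2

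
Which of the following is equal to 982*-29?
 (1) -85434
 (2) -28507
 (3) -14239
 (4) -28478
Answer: 4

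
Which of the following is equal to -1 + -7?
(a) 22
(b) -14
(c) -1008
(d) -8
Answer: d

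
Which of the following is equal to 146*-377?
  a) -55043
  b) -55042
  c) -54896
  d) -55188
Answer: b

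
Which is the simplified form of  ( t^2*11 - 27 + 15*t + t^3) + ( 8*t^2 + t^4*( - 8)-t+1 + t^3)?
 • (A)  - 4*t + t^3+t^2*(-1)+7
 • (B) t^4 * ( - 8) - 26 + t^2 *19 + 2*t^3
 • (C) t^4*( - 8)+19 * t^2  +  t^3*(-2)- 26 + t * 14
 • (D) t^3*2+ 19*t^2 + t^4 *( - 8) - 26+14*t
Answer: D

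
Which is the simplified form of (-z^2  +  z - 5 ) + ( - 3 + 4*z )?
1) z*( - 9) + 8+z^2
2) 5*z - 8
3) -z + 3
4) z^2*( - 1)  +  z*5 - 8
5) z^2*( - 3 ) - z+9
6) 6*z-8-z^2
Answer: 4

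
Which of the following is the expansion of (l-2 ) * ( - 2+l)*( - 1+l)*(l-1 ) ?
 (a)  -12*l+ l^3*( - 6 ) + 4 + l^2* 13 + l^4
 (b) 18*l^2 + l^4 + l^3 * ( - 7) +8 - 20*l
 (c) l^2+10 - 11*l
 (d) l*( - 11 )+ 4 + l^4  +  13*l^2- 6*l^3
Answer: a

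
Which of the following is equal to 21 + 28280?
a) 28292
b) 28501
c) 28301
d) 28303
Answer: c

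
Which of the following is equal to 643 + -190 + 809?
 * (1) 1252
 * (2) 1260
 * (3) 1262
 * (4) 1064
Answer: 3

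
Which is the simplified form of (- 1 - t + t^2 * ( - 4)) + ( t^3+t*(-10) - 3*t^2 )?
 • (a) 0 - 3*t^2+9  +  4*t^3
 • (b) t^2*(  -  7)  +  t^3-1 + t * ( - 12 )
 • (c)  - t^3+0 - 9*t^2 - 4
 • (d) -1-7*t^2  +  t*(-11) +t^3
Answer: d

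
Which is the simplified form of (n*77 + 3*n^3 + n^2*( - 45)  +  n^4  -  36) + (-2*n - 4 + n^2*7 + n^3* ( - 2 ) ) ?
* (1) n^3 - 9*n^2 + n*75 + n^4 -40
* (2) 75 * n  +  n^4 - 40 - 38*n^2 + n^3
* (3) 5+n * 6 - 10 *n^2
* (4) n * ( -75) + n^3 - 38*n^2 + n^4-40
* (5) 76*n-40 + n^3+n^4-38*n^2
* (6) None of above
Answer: 2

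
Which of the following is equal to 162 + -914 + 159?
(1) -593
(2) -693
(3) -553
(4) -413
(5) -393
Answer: 1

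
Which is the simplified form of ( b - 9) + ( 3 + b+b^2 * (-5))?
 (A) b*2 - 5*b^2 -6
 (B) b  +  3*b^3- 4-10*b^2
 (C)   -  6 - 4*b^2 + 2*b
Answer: A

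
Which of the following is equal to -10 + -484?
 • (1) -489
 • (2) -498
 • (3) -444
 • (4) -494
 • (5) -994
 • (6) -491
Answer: 4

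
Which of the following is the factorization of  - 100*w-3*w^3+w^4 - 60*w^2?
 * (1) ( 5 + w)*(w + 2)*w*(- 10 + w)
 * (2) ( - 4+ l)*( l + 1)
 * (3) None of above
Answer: 1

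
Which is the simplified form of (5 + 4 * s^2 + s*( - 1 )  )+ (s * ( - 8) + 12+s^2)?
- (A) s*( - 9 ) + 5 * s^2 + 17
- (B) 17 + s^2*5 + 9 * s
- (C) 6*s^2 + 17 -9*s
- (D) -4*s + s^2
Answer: A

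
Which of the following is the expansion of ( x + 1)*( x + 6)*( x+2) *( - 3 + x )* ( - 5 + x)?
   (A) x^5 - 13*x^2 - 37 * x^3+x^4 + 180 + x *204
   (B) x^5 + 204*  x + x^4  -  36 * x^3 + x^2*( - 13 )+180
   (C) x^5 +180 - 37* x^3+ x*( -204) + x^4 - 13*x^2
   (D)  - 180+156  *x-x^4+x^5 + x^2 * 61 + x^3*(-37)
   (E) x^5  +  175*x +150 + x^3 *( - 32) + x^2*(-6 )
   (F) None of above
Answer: A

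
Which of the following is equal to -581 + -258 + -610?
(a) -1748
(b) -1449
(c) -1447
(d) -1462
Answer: b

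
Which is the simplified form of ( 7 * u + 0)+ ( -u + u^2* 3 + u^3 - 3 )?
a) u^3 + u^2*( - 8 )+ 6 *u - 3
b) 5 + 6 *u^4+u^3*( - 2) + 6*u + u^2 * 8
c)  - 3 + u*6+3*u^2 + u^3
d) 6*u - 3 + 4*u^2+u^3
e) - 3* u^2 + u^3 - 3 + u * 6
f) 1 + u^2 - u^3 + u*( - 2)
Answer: c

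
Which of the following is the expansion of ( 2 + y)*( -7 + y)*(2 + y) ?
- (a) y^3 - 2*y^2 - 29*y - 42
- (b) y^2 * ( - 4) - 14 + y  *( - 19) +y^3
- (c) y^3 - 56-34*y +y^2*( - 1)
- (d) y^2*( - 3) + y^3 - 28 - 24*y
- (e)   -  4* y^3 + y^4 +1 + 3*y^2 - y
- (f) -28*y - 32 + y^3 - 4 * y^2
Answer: d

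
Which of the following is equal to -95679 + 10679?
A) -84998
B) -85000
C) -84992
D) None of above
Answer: B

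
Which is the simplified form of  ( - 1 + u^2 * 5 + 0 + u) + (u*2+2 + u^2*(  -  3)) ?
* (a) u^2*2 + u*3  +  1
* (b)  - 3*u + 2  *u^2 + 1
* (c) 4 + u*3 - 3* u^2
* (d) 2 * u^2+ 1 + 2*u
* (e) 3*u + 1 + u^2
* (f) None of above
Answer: a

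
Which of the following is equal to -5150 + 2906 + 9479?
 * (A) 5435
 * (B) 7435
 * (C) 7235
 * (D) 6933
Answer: C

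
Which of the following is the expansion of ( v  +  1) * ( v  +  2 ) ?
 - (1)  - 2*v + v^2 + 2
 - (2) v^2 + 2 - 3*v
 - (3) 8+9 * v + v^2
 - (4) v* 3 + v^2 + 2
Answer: 4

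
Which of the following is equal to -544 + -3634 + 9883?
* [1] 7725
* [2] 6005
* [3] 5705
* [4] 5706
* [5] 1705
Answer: 3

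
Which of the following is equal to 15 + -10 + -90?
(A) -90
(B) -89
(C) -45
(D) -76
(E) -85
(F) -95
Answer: E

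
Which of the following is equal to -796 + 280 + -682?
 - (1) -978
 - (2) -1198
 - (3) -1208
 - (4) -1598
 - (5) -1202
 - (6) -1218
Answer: 2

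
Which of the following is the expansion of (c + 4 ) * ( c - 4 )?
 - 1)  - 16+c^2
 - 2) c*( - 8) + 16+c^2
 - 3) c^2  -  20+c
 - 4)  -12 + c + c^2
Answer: 1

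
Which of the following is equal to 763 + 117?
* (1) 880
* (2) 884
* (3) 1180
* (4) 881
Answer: 1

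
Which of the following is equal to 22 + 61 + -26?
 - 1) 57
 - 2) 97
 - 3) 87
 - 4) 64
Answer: 1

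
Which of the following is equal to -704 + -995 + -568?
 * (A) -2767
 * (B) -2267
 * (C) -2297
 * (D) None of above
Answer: B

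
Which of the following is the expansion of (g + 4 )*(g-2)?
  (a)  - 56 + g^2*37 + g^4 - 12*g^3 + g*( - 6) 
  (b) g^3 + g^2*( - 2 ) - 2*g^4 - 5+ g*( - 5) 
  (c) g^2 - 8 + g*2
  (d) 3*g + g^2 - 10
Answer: c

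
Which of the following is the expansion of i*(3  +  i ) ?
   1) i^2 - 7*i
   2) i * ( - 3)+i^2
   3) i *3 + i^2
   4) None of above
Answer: 3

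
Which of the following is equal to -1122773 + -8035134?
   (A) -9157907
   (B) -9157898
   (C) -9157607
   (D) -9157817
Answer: A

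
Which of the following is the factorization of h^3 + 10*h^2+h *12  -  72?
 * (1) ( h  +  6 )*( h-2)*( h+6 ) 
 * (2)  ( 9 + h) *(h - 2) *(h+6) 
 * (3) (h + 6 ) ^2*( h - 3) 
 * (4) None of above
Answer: 1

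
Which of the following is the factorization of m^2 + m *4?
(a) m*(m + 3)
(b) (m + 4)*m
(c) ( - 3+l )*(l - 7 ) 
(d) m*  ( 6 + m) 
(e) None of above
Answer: b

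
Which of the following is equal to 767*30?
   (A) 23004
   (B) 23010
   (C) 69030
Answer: B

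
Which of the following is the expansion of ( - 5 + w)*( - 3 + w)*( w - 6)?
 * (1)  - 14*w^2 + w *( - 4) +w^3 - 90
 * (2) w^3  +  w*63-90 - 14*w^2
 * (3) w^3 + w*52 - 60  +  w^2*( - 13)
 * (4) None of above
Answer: 2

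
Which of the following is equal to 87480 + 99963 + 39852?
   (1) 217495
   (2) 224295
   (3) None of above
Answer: 3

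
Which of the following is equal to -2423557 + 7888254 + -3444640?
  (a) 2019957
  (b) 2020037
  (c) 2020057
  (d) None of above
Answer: c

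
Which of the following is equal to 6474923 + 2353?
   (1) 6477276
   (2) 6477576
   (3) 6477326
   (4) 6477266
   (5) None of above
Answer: 1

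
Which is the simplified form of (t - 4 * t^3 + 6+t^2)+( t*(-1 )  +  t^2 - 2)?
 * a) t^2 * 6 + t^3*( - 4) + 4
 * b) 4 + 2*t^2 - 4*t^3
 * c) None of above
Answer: b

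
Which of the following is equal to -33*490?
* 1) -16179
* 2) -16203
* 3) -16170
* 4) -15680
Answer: 3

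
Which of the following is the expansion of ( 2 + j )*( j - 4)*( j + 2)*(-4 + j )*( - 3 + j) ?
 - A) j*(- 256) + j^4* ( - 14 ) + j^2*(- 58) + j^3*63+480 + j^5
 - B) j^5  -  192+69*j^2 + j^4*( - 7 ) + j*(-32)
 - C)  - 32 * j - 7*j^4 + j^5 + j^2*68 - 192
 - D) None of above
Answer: C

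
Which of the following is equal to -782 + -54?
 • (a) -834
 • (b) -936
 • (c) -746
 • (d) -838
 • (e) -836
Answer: e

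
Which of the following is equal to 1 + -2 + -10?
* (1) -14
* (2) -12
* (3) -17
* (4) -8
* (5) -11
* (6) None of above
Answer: 5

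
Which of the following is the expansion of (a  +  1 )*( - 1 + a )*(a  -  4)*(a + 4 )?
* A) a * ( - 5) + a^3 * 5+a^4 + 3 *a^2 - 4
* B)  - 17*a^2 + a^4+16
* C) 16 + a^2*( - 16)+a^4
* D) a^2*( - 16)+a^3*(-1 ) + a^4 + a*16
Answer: B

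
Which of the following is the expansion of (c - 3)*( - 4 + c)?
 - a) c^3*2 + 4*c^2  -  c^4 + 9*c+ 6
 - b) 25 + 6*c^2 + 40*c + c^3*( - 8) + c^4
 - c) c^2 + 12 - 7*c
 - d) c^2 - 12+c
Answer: c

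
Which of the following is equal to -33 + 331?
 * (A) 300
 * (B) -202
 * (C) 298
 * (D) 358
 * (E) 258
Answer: C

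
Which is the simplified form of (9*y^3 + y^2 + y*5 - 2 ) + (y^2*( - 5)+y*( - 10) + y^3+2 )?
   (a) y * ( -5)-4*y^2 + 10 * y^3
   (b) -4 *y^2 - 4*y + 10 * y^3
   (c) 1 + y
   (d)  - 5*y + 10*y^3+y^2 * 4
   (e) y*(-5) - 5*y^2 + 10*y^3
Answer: a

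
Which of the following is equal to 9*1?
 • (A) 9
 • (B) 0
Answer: A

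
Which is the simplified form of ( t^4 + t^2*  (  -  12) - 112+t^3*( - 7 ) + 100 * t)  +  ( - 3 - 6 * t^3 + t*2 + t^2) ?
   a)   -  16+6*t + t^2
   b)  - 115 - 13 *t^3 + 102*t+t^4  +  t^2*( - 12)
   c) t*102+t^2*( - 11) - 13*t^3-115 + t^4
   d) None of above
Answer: c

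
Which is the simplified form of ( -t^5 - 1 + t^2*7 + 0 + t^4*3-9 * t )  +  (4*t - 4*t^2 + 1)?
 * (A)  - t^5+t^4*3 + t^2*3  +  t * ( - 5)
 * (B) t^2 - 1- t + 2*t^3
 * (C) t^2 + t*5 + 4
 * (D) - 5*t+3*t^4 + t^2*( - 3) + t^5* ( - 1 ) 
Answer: A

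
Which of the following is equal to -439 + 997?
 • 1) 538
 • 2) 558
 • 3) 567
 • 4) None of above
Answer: 2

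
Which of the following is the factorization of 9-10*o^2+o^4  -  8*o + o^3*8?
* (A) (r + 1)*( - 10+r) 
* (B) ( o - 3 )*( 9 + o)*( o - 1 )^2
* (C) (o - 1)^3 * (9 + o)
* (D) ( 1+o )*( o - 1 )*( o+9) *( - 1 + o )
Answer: D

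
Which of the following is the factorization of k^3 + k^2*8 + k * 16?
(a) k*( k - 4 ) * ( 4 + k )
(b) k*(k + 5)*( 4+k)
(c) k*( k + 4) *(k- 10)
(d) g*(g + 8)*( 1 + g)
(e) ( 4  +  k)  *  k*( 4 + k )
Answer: e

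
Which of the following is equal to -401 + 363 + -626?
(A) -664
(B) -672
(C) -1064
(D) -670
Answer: A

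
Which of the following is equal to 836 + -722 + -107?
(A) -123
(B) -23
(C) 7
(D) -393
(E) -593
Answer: C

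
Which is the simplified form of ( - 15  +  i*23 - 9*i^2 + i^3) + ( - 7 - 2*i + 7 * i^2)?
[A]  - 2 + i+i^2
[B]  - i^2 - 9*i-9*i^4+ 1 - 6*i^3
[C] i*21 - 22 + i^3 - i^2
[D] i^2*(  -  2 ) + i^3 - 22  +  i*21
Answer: D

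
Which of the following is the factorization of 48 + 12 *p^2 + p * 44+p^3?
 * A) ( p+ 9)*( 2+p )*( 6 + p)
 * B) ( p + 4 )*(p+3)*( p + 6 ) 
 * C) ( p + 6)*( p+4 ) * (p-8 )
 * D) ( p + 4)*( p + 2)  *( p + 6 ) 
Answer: D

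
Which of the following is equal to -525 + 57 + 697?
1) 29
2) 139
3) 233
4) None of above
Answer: 4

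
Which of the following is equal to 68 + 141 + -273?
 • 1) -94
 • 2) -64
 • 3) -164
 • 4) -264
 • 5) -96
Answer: 2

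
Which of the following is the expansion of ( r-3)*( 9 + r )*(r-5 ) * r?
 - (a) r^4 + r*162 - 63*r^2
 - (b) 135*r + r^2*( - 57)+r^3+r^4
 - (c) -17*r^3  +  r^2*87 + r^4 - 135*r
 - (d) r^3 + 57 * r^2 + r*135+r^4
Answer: b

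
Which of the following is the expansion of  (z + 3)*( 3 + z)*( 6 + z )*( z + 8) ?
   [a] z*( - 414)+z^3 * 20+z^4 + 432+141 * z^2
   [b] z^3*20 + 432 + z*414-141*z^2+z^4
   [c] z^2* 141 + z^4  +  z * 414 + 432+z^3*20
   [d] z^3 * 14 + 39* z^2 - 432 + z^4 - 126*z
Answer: c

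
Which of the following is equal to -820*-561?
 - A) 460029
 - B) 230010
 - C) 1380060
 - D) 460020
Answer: D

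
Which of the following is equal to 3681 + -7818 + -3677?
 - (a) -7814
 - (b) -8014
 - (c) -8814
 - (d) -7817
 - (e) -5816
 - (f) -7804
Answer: a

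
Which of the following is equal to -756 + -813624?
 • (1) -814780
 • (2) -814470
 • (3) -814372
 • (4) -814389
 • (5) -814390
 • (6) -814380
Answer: 6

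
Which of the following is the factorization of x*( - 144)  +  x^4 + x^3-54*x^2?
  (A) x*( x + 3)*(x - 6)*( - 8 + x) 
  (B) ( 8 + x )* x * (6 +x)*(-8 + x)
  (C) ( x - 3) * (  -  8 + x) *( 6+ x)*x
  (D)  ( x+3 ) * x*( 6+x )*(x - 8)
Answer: D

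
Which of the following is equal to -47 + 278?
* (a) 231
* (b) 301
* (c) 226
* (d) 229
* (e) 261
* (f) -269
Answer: a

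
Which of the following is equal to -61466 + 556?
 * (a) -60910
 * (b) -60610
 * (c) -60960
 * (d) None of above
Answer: a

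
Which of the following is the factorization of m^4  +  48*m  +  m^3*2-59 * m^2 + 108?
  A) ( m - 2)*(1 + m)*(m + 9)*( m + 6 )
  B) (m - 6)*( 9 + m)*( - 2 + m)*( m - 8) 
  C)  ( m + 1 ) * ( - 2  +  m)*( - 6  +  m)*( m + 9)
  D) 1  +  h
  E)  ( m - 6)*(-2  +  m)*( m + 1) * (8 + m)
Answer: C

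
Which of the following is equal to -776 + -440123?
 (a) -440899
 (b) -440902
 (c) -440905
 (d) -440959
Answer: a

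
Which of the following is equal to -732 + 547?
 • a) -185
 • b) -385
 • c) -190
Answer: a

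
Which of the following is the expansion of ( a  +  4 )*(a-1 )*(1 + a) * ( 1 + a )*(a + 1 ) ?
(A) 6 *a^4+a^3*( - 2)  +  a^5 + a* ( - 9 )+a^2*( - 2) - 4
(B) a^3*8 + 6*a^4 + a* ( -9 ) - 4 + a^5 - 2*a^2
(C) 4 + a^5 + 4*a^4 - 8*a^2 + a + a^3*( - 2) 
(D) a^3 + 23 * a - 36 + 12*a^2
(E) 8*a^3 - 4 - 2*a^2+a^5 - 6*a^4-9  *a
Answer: B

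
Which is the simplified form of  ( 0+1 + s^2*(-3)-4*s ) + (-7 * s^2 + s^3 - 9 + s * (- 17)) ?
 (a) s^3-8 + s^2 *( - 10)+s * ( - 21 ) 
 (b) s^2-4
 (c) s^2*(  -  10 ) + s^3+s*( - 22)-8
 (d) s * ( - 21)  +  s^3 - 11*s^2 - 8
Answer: a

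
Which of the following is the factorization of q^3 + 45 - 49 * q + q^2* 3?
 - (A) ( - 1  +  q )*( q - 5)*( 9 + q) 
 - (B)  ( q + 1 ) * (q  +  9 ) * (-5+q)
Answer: A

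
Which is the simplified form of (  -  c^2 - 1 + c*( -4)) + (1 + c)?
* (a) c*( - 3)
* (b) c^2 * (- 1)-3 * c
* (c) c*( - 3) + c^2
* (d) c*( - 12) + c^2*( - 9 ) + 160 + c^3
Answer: b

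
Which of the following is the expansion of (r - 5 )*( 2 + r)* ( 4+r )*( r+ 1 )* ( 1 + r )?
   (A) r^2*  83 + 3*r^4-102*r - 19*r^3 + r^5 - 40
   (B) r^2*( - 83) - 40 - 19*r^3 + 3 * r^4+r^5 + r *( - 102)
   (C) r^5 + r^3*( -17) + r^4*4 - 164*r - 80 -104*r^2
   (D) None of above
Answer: B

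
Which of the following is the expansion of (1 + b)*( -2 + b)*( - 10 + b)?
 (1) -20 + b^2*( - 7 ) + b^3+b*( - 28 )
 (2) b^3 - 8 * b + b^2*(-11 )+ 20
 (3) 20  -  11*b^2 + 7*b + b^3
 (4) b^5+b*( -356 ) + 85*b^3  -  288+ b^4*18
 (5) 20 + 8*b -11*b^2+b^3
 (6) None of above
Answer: 5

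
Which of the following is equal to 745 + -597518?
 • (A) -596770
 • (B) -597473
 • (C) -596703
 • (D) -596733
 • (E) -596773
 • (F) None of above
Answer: E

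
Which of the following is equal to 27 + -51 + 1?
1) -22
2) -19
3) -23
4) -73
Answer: 3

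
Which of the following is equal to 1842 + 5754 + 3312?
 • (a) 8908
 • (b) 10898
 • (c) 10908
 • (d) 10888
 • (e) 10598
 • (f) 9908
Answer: c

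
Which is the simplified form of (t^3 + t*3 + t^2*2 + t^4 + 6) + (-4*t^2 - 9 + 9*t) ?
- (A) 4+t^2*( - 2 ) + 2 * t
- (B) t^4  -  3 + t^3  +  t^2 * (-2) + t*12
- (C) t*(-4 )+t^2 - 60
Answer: B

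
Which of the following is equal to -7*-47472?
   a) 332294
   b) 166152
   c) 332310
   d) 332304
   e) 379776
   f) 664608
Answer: d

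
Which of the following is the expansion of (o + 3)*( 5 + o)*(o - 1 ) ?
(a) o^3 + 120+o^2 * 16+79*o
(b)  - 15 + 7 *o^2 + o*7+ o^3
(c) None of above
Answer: b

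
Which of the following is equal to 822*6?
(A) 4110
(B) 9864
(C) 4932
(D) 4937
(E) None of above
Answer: C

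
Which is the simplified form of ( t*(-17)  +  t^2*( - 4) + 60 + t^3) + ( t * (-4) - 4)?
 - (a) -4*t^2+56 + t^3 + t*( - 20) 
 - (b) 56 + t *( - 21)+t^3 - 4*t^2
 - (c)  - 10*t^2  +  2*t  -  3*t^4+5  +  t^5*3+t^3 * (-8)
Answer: b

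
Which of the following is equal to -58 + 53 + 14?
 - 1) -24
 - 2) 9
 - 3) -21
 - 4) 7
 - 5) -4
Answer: 2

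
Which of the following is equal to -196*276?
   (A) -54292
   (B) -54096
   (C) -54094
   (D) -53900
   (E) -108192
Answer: B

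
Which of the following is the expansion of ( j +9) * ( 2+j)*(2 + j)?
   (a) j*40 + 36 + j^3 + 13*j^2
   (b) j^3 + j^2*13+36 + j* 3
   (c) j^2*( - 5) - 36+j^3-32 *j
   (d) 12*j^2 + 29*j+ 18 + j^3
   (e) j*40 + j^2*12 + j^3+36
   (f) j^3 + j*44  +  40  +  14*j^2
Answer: a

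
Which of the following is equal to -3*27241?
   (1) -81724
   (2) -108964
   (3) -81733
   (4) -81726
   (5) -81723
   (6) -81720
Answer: 5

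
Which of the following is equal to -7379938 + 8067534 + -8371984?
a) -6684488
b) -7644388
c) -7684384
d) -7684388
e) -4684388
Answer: d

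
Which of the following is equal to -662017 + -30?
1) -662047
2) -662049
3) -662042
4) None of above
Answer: 1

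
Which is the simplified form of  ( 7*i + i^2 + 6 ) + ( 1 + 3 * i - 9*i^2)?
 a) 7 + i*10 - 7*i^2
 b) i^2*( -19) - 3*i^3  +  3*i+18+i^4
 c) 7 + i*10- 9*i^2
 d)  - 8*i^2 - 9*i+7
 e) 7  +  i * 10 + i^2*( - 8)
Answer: e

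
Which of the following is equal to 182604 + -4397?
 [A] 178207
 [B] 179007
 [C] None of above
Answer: A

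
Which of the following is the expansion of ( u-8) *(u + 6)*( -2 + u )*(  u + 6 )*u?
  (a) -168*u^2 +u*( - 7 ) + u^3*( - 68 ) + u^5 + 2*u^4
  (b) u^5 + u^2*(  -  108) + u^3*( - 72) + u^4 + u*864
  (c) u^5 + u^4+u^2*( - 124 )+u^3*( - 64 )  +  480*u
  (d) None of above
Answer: d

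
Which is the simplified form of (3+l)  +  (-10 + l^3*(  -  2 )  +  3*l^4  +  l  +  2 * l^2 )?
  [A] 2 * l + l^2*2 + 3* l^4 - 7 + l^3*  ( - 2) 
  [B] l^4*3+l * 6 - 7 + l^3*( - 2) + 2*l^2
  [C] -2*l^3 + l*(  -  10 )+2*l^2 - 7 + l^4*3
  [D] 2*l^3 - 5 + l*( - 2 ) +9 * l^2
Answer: A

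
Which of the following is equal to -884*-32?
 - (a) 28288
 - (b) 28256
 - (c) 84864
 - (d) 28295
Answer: a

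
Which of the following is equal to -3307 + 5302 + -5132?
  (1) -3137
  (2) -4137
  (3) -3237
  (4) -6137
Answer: 1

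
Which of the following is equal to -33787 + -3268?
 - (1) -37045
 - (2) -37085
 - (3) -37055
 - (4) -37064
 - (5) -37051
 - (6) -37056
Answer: 3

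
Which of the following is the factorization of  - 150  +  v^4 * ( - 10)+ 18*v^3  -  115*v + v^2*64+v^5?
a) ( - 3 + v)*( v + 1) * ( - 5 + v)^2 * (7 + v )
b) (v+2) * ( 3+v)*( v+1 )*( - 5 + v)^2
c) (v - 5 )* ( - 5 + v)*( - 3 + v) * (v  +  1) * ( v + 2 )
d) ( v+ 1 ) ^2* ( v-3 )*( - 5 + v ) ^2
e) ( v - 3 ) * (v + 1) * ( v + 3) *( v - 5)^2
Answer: c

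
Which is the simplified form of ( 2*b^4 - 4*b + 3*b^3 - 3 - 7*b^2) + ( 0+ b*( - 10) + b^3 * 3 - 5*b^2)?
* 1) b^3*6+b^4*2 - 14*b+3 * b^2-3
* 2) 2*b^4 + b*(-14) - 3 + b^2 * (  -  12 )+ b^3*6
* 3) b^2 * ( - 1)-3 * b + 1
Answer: 2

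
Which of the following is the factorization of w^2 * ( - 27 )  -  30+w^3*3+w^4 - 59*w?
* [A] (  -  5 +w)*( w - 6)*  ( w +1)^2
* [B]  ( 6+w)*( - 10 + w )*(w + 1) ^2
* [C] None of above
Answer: C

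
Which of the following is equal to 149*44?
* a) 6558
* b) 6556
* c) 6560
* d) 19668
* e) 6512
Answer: b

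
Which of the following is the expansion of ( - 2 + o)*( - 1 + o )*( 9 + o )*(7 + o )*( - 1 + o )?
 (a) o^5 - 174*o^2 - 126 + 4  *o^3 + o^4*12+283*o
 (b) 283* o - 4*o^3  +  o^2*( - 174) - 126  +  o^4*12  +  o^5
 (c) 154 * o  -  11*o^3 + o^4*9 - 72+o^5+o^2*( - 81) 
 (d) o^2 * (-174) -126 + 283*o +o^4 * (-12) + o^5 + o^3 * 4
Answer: a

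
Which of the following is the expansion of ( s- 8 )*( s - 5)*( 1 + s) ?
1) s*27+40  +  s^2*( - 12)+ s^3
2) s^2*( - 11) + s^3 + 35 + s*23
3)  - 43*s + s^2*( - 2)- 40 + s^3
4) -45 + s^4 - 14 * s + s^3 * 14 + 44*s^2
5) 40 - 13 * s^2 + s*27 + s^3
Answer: 1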